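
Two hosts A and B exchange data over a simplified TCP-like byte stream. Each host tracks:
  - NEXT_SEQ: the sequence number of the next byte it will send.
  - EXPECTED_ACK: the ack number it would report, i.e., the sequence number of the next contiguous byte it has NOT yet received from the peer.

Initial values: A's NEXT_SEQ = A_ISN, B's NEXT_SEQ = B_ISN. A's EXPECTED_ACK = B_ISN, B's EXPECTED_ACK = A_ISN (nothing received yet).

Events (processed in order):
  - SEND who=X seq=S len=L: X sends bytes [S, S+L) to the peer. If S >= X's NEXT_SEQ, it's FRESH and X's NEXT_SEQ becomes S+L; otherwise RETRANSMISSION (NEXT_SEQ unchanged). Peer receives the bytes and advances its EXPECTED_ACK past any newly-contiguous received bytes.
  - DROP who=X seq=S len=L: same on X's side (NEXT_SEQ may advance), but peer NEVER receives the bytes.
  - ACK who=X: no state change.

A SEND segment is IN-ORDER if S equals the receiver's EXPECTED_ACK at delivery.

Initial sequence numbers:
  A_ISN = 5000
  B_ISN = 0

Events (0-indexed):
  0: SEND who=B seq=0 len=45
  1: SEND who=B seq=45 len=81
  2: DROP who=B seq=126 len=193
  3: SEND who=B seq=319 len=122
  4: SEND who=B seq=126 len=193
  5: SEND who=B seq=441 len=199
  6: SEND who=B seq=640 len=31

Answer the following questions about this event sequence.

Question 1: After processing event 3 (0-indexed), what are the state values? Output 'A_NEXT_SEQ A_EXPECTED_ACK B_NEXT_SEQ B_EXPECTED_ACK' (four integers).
After event 0: A_seq=5000 A_ack=45 B_seq=45 B_ack=5000
After event 1: A_seq=5000 A_ack=126 B_seq=126 B_ack=5000
After event 2: A_seq=5000 A_ack=126 B_seq=319 B_ack=5000
After event 3: A_seq=5000 A_ack=126 B_seq=441 B_ack=5000

5000 126 441 5000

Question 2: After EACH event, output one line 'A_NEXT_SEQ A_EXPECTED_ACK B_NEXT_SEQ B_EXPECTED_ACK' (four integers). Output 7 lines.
5000 45 45 5000
5000 126 126 5000
5000 126 319 5000
5000 126 441 5000
5000 441 441 5000
5000 640 640 5000
5000 671 671 5000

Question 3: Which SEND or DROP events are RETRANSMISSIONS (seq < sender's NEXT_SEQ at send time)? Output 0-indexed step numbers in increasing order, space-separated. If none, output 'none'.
Step 0: SEND seq=0 -> fresh
Step 1: SEND seq=45 -> fresh
Step 2: DROP seq=126 -> fresh
Step 3: SEND seq=319 -> fresh
Step 4: SEND seq=126 -> retransmit
Step 5: SEND seq=441 -> fresh
Step 6: SEND seq=640 -> fresh

Answer: 4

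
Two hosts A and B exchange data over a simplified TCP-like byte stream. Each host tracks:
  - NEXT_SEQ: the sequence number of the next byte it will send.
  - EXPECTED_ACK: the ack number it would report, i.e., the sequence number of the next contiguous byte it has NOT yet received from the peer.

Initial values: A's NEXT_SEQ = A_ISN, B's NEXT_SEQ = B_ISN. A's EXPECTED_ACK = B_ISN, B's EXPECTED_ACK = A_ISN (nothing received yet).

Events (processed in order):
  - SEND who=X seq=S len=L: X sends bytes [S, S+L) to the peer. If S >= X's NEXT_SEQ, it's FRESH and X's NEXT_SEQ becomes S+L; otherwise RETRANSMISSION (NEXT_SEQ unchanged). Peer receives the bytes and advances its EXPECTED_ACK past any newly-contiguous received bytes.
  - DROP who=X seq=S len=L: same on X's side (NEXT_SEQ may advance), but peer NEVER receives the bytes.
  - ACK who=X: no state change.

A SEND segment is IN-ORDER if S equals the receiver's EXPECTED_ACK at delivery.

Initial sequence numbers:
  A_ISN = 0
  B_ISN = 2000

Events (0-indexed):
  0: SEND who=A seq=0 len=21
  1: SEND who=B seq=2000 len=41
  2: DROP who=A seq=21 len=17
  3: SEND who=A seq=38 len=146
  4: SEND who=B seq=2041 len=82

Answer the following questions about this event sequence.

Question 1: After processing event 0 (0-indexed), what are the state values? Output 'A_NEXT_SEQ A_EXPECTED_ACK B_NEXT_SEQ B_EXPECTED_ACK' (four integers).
After event 0: A_seq=21 A_ack=2000 B_seq=2000 B_ack=21

21 2000 2000 21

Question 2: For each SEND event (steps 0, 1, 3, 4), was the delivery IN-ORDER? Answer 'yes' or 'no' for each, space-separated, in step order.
Answer: yes yes no yes

Derivation:
Step 0: SEND seq=0 -> in-order
Step 1: SEND seq=2000 -> in-order
Step 3: SEND seq=38 -> out-of-order
Step 4: SEND seq=2041 -> in-order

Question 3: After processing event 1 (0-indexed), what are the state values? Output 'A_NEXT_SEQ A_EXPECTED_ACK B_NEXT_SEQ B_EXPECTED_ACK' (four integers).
After event 0: A_seq=21 A_ack=2000 B_seq=2000 B_ack=21
After event 1: A_seq=21 A_ack=2041 B_seq=2041 B_ack=21

21 2041 2041 21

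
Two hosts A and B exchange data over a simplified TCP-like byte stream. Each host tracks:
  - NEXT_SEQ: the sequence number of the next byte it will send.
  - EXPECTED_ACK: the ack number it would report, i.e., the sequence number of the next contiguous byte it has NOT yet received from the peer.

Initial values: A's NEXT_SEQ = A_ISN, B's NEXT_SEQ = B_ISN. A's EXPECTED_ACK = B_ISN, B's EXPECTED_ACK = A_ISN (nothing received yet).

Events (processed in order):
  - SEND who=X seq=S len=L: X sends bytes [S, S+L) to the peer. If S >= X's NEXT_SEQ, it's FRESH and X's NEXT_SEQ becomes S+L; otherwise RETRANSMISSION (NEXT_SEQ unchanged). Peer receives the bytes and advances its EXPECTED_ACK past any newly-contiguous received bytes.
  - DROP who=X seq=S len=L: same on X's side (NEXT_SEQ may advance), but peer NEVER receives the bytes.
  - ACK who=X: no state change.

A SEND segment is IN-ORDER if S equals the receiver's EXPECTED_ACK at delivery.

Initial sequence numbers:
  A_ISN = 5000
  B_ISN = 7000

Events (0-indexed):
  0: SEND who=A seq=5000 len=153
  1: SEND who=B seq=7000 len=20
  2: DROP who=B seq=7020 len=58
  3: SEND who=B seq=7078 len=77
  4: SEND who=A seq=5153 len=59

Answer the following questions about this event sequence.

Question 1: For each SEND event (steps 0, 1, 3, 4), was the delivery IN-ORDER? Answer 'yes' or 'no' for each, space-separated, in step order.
Step 0: SEND seq=5000 -> in-order
Step 1: SEND seq=7000 -> in-order
Step 3: SEND seq=7078 -> out-of-order
Step 4: SEND seq=5153 -> in-order

Answer: yes yes no yes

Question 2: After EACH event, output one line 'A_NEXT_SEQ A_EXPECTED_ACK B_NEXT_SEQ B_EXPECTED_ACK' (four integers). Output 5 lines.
5153 7000 7000 5153
5153 7020 7020 5153
5153 7020 7078 5153
5153 7020 7155 5153
5212 7020 7155 5212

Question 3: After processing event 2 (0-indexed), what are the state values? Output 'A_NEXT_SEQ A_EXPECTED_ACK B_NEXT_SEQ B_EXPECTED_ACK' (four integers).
After event 0: A_seq=5153 A_ack=7000 B_seq=7000 B_ack=5153
After event 1: A_seq=5153 A_ack=7020 B_seq=7020 B_ack=5153
After event 2: A_seq=5153 A_ack=7020 B_seq=7078 B_ack=5153

5153 7020 7078 5153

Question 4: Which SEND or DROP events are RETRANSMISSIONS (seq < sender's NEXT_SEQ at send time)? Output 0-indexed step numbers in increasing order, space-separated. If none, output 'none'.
Step 0: SEND seq=5000 -> fresh
Step 1: SEND seq=7000 -> fresh
Step 2: DROP seq=7020 -> fresh
Step 3: SEND seq=7078 -> fresh
Step 4: SEND seq=5153 -> fresh

Answer: none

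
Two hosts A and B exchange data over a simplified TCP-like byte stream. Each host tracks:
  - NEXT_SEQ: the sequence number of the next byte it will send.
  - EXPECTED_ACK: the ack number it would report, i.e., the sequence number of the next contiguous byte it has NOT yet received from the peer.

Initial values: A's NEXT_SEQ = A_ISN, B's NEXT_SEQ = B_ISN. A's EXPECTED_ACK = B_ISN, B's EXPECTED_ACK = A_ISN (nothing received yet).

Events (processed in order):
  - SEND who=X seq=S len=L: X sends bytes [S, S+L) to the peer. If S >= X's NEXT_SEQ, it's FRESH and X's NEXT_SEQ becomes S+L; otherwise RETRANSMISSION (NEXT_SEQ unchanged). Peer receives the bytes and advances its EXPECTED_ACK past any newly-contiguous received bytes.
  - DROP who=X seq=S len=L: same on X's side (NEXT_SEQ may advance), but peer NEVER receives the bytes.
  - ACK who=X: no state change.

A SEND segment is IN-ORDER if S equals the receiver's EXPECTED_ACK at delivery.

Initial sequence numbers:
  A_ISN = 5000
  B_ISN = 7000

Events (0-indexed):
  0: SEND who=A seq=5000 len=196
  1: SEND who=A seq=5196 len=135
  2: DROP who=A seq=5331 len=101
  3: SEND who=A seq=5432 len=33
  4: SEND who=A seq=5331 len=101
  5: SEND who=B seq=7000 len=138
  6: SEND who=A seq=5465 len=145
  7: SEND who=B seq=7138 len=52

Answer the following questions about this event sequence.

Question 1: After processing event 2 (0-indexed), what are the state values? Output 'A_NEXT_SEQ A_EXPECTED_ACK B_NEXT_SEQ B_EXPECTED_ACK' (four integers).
After event 0: A_seq=5196 A_ack=7000 B_seq=7000 B_ack=5196
After event 1: A_seq=5331 A_ack=7000 B_seq=7000 B_ack=5331
After event 2: A_seq=5432 A_ack=7000 B_seq=7000 B_ack=5331

5432 7000 7000 5331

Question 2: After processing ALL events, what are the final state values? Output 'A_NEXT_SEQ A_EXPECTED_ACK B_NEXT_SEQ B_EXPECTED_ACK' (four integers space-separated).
After event 0: A_seq=5196 A_ack=7000 B_seq=7000 B_ack=5196
After event 1: A_seq=5331 A_ack=7000 B_seq=7000 B_ack=5331
After event 2: A_seq=5432 A_ack=7000 B_seq=7000 B_ack=5331
After event 3: A_seq=5465 A_ack=7000 B_seq=7000 B_ack=5331
After event 4: A_seq=5465 A_ack=7000 B_seq=7000 B_ack=5465
After event 5: A_seq=5465 A_ack=7138 B_seq=7138 B_ack=5465
After event 6: A_seq=5610 A_ack=7138 B_seq=7138 B_ack=5610
After event 7: A_seq=5610 A_ack=7190 B_seq=7190 B_ack=5610

Answer: 5610 7190 7190 5610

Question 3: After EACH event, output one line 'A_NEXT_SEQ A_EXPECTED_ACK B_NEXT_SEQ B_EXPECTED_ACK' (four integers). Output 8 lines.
5196 7000 7000 5196
5331 7000 7000 5331
5432 7000 7000 5331
5465 7000 7000 5331
5465 7000 7000 5465
5465 7138 7138 5465
5610 7138 7138 5610
5610 7190 7190 5610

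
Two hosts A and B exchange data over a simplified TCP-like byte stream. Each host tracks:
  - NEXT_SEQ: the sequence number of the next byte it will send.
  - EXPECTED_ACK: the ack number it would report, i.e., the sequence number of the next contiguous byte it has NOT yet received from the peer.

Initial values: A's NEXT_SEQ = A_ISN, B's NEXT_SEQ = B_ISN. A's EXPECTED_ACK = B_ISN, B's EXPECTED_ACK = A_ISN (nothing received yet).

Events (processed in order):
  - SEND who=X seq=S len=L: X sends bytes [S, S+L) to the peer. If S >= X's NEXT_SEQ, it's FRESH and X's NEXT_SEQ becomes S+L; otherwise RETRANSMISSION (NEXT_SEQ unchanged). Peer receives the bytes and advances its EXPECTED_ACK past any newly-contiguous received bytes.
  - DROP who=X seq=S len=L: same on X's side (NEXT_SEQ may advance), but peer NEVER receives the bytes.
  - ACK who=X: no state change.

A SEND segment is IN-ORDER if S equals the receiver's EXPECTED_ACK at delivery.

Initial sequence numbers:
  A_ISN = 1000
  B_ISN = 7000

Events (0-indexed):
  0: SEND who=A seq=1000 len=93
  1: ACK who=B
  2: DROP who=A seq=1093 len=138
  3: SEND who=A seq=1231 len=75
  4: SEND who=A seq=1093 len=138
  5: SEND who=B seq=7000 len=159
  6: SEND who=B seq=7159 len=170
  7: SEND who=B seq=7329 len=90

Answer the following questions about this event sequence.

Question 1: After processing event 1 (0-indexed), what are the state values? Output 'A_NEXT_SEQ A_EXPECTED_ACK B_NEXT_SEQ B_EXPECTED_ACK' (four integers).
After event 0: A_seq=1093 A_ack=7000 B_seq=7000 B_ack=1093
After event 1: A_seq=1093 A_ack=7000 B_seq=7000 B_ack=1093

1093 7000 7000 1093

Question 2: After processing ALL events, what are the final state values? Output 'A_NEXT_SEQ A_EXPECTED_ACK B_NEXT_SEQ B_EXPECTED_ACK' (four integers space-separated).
Answer: 1306 7419 7419 1306

Derivation:
After event 0: A_seq=1093 A_ack=7000 B_seq=7000 B_ack=1093
After event 1: A_seq=1093 A_ack=7000 B_seq=7000 B_ack=1093
After event 2: A_seq=1231 A_ack=7000 B_seq=7000 B_ack=1093
After event 3: A_seq=1306 A_ack=7000 B_seq=7000 B_ack=1093
After event 4: A_seq=1306 A_ack=7000 B_seq=7000 B_ack=1306
After event 5: A_seq=1306 A_ack=7159 B_seq=7159 B_ack=1306
After event 6: A_seq=1306 A_ack=7329 B_seq=7329 B_ack=1306
After event 7: A_seq=1306 A_ack=7419 B_seq=7419 B_ack=1306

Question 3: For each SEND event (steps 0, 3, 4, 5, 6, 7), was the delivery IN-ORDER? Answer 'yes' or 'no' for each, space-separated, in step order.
Step 0: SEND seq=1000 -> in-order
Step 3: SEND seq=1231 -> out-of-order
Step 4: SEND seq=1093 -> in-order
Step 5: SEND seq=7000 -> in-order
Step 6: SEND seq=7159 -> in-order
Step 7: SEND seq=7329 -> in-order

Answer: yes no yes yes yes yes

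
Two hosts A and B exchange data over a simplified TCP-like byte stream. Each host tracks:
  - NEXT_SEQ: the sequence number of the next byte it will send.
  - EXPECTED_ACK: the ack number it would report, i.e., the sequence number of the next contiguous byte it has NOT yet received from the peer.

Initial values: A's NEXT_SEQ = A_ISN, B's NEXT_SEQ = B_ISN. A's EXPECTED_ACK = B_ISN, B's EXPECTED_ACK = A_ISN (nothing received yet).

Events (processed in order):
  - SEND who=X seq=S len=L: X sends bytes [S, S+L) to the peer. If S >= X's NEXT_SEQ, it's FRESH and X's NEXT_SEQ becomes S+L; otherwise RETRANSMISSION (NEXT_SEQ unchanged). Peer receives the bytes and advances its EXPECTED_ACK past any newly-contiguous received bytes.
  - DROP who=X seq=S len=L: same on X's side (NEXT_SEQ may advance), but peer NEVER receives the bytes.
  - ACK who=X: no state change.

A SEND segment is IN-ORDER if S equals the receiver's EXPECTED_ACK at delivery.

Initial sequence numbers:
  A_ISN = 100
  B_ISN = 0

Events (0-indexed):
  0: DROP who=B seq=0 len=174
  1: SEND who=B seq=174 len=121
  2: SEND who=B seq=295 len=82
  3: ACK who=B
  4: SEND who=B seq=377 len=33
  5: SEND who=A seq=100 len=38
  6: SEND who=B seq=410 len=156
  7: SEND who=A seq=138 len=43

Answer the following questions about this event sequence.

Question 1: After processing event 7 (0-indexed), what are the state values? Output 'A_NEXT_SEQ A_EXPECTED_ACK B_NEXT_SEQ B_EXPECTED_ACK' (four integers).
After event 0: A_seq=100 A_ack=0 B_seq=174 B_ack=100
After event 1: A_seq=100 A_ack=0 B_seq=295 B_ack=100
After event 2: A_seq=100 A_ack=0 B_seq=377 B_ack=100
After event 3: A_seq=100 A_ack=0 B_seq=377 B_ack=100
After event 4: A_seq=100 A_ack=0 B_seq=410 B_ack=100
After event 5: A_seq=138 A_ack=0 B_seq=410 B_ack=138
After event 6: A_seq=138 A_ack=0 B_seq=566 B_ack=138
After event 7: A_seq=181 A_ack=0 B_seq=566 B_ack=181

181 0 566 181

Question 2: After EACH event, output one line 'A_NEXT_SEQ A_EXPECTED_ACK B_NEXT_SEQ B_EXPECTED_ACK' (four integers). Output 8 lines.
100 0 174 100
100 0 295 100
100 0 377 100
100 0 377 100
100 0 410 100
138 0 410 138
138 0 566 138
181 0 566 181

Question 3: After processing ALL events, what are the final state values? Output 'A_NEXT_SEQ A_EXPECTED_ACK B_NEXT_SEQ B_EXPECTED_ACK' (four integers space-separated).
After event 0: A_seq=100 A_ack=0 B_seq=174 B_ack=100
After event 1: A_seq=100 A_ack=0 B_seq=295 B_ack=100
After event 2: A_seq=100 A_ack=0 B_seq=377 B_ack=100
After event 3: A_seq=100 A_ack=0 B_seq=377 B_ack=100
After event 4: A_seq=100 A_ack=0 B_seq=410 B_ack=100
After event 5: A_seq=138 A_ack=0 B_seq=410 B_ack=138
After event 6: A_seq=138 A_ack=0 B_seq=566 B_ack=138
After event 7: A_seq=181 A_ack=0 B_seq=566 B_ack=181

Answer: 181 0 566 181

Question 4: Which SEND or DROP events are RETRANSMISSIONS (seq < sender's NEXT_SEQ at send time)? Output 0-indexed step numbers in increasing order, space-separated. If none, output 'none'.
Step 0: DROP seq=0 -> fresh
Step 1: SEND seq=174 -> fresh
Step 2: SEND seq=295 -> fresh
Step 4: SEND seq=377 -> fresh
Step 5: SEND seq=100 -> fresh
Step 6: SEND seq=410 -> fresh
Step 7: SEND seq=138 -> fresh

Answer: none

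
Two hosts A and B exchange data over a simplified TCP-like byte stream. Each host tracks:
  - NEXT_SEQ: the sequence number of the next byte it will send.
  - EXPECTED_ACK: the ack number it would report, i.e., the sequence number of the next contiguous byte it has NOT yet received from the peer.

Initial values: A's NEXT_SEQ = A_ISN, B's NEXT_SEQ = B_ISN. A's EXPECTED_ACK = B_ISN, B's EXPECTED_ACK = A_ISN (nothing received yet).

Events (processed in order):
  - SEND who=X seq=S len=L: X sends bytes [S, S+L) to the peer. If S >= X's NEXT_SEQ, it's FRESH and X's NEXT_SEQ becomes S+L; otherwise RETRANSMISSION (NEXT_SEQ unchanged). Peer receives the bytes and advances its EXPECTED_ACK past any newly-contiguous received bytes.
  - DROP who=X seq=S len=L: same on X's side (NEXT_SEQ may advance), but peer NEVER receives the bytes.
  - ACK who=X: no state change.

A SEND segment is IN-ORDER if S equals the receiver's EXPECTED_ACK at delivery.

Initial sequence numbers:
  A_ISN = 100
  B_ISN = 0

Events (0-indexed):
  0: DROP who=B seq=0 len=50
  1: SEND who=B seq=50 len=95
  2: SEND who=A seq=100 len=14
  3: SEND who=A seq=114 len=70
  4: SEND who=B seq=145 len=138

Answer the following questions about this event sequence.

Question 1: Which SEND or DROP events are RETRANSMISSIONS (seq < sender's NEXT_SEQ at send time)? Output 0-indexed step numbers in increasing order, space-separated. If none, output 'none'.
Step 0: DROP seq=0 -> fresh
Step 1: SEND seq=50 -> fresh
Step 2: SEND seq=100 -> fresh
Step 3: SEND seq=114 -> fresh
Step 4: SEND seq=145 -> fresh

Answer: none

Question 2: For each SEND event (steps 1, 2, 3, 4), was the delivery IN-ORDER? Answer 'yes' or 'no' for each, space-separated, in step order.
Answer: no yes yes no

Derivation:
Step 1: SEND seq=50 -> out-of-order
Step 2: SEND seq=100 -> in-order
Step 3: SEND seq=114 -> in-order
Step 4: SEND seq=145 -> out-of-order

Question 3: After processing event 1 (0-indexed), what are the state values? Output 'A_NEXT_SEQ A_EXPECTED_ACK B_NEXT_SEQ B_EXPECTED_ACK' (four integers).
After event 0: A_seq=100 A_ack=0 B_seq=50 B_ack=100
After event 1: A_seq=100 A_ack=0 B_seq=145 B_ack=100

100 0 145 100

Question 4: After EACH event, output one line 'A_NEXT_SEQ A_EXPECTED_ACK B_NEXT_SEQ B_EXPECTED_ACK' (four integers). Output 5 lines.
100 0 50 100
100 0 145 100
114 0 145 114
184 0 145 184
184 0 283 184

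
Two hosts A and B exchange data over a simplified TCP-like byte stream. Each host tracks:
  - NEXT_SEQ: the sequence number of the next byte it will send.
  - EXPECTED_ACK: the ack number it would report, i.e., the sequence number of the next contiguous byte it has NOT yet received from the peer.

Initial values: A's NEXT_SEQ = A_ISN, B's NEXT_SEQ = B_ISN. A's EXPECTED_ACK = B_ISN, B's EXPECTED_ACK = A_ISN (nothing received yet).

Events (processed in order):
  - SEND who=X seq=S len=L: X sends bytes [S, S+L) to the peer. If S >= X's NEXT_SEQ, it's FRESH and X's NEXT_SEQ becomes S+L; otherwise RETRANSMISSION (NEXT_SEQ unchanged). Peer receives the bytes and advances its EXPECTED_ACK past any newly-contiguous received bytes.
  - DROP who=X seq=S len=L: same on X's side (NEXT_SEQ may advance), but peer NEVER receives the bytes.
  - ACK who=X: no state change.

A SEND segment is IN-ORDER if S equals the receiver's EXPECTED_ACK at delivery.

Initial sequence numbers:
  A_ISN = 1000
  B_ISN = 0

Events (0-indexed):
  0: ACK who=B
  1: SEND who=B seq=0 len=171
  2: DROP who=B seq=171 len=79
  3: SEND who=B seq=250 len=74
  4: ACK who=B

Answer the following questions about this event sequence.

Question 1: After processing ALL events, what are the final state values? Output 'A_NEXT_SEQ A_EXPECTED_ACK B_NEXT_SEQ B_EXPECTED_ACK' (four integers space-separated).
After event 0: A_seq=1000 A_ack=0 B_seq=0 B_ack=1000
After event 1: A_seq=1000 A_ack=171 B_seq=171 B_ack=1000
After event 2: A_seq=1000 A_ack=171 B_seq=250 B_ack=1000
After event 3: A_seq=1000 A_ack=171 B_seq=324 B_ack=1000
After event 4: A_seq=1000 A_ack=171 B_seq=324 B_ack=1000

Answer: 1000 171 324 1000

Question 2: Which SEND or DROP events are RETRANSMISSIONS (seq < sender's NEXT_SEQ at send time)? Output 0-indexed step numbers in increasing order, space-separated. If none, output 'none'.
Answer: none

Derivation:
Step 1: SEND seq=0 -> fresh
Step 2: DROP seq=171 -> fresh
Step 3: SEND seq=250 -> fresh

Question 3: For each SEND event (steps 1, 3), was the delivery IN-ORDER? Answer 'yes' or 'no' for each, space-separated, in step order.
Answer: yes no

Derivation:
Step 1: SEND seq=0 -> in-order
Step 3: SEND seq=250 -> out-of-order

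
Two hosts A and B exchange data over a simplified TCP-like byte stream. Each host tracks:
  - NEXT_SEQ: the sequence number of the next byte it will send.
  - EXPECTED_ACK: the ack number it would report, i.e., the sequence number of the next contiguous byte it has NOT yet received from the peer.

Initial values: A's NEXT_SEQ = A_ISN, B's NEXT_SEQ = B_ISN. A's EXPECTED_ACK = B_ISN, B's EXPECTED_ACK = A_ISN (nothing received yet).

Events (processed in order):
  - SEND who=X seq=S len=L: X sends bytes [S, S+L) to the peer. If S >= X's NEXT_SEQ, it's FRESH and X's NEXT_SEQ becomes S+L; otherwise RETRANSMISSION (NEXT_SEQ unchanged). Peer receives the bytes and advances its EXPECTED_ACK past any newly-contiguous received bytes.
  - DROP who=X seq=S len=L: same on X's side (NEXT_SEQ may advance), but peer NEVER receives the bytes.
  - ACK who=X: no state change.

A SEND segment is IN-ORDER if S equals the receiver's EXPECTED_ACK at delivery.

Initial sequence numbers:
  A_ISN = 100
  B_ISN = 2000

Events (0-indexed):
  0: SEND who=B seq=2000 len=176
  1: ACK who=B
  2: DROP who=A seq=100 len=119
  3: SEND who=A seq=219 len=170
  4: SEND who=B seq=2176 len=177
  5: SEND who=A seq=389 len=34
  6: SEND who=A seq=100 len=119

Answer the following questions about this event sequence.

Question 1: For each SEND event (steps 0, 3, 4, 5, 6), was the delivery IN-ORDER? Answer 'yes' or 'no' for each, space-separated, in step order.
Answer: yes no yes no yes

Derivation:
Step 0: SEND seq=2000 -> in-order
Step 3: SEND seq=219 -> out-of-order
Step 4: SEND seq=2176 -> in-order
Step 5: SEND seq=389 -> out-of-order
Step 6: SEND seq=100 -> in-order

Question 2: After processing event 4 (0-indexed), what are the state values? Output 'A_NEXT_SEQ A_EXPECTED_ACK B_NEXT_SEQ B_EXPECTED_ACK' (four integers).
After event 0: A_seq=100 A_ack=2176 B_seq=2176 B_ack=100
After event 1: A_seq=100 A_ack=2176 B_seq=2176 B_ack=100
After event 2: A_seq=219 A_ack=2176 B_seq=2176 B_ack=100
After event 3: A_seq=389 A_ack=2176 B_seq=2176 B_ack=100
After event 4: A_seq=389 A_ack=2353 B_seq=2353 B_ack=100

389 2353 2353 100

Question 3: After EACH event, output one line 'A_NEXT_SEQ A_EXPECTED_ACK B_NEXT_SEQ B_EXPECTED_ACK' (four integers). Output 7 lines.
100 2176 2176 100
100 2176 2176 100
219 2176 2176 100
389 2176 2176 100
389 2353 2353 100
423 2353 2353 100
423 2353 2353 423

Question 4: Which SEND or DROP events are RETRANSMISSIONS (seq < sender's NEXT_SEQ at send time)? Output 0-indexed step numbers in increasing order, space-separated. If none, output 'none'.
Step 0: SEND seq=2000 -> fresh
Step 2: DROP seq=100 -> fresh
Step 3: SEND seq=219 -> fresh
Step 4: SEND seq=2176 -> fresh
Step 5: SEND seq=389 -> fresh
Step 6: SEND seq=100 -> retransmit

Answer: 6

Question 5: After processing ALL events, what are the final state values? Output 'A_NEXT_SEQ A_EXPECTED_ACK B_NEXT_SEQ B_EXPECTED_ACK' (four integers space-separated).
Answer: 423 2353 2353 423

Derivation:
After event 0: A_seq=100 A_ack=2176 B_seq=2176 B_ack=100
After event 1: A_seq=100 A_ack=2176 B_seq=2176 B_ack=100
After event 2: A_seq=219 A_ack=2176 B_seq=2176 B_ack=100
After event 3: A_seq=389 A_ack=2176 B_seq=2176 B_ack=100
After event 4: A_seq=389 A_ack=2353 B_seq=2353 B_ack=100
After event 5: A_seq=423 A_ack=2353 B_seq=2353 B_ack=100
After event 6: A_seq=423 A_ack=2353 B_seq=2353 B_ack=423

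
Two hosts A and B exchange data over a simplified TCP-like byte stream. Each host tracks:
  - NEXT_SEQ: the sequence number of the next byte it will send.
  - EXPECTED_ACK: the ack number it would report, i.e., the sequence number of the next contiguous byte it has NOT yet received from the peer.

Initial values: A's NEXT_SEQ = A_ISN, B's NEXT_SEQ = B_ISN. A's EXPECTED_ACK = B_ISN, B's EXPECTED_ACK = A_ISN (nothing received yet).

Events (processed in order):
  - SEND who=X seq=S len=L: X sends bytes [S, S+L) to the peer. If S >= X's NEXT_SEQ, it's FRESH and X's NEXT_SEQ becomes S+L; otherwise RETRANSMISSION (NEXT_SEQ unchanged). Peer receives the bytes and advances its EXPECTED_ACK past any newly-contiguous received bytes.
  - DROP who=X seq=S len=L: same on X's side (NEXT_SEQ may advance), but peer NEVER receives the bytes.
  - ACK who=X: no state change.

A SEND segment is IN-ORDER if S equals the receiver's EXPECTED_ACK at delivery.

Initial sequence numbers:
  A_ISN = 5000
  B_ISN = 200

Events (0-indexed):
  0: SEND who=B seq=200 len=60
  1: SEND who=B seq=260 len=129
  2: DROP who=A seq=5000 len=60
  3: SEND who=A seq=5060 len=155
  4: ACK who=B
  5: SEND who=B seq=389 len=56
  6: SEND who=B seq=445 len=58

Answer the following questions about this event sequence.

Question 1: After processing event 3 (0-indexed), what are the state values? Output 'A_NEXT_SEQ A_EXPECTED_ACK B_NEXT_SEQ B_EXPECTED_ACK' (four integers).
After event 0: A_seq=5000 A_ack=260 B_seq=260 B_ack=5000
After event 1: A_seq=5000 A_ack=389 B_seq=389 B_ack=5000
After event 2: A_seq=5060 A_ack=389 B_seq=389 B_ack=5000
After event 3: A_seq=5215 A_ack=389 B_seq=389 B_ack=5000

5215 389 389 5000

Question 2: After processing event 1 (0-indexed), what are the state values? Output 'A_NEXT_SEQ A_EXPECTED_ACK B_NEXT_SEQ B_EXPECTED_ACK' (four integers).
After event 0: A_seq=5000 A_ack=260 B_seq=260 B_ack=5000
After event 1: A_seq=5000 A_ack=389 B_seq=389 B_ack=5000

5000 389 389 5000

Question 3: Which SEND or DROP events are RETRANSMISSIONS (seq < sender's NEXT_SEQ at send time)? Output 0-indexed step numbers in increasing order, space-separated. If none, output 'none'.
Answer: none

Derivation:
Step 0: SEND seq=200 -> fresh
Step 1: SEND seq=260 -> fresh
Step 2: DROP seq=5000 -> fresh
Step 3: SEND seq=5060 -> fresh
Step 5: SEND seq=389 -> fresh
Step 6: SEND seq=445 -> fresh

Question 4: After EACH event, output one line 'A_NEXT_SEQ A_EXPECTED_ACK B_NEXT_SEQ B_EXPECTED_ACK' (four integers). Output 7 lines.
5000 260 260 5000
5000 389 389 5000
5060 389 389 5000
5215 389 389 5000
5215 389 389 5000
5215 445 445 5000
5215 503 503 5000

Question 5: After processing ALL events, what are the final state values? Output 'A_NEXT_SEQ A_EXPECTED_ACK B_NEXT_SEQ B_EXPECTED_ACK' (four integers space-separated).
Answer: 5215 503 503 5000

Derivation:
After event 0: A_seq=5000 A_ack=260 B_seq=260 B_ack=5000
After event 1: A_seq=5000 A_ack=389 B_seq=389 B_ack=5000
After event 2: A_seq=5060 A_ack=389 B_seq=389 B_ack=5000
After event 3: A_seq=5215 A_ack=389 B_seq=389 B_ack=5000
After event 4: A_seq=5215 A_ack=389 B_seq=389 B_ack=5000
After event 5: A_seq=5215 A_ack=445 B_seq=445 B_ack=5000
After event 6: A_seq=5215 A_ack=503 B_seq=503 B_ack=5000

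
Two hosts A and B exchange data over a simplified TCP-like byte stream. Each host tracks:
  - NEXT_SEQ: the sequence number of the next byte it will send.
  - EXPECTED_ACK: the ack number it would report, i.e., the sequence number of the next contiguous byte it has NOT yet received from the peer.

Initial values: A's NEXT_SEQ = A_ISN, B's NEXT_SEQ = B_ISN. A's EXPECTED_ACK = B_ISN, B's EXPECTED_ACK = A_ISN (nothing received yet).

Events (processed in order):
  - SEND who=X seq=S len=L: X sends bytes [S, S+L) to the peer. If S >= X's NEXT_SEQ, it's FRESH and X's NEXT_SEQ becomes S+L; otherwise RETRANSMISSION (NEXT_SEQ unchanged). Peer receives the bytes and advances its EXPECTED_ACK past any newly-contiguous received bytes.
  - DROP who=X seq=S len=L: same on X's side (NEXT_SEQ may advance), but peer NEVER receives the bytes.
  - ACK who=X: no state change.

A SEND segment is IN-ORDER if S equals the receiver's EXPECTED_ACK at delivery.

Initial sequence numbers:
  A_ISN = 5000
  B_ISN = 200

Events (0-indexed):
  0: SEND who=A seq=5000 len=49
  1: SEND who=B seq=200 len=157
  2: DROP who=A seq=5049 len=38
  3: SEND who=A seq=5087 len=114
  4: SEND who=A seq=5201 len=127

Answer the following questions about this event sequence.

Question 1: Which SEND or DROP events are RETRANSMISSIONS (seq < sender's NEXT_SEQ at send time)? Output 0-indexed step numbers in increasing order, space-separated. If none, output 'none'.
Answer: none

Derivation:
Step 0: SEND seq=5000 -> fresh
Step 1: SEND seq=200 -> fresh
Step 2: DROP seq=5049 -> fresh
Step 3: SEND seq=5087 -> fresh
Step 4: SEND seq=5201 -> fresh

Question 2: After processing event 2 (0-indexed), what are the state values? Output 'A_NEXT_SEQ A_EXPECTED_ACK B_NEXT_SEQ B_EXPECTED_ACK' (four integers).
After event 0: A_seq=5049 A_ack=200 B_seq=200 B_ack=5049
After event 1: A_seq=5049 A_ack=357 B_seq=357 B_ack=5049
After event 2: A_seq=5087 A_ack=357 B_seq=357 B_ack=5049

5087 357 357 5049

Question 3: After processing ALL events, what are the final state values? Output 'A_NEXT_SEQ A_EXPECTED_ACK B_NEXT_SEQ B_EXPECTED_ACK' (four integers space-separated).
After event 0: A_seq=5049 A_ack=200 B_seq=200 B_ack=5049
After event 1: A_seq=5049 A_ack=357 B_seq=357 B_ack=5049
After event 2: A_seq=5087 A_ack=357 B_seq=357 B_ack=5049
After event 3: A_seq=5201 A_ack=357 B_seq=357 B_ack=5049
After event 4: A_seq=5328 A_ack=357 B_seq=357 B_ack=5049

Answer: 5328 357 357 5049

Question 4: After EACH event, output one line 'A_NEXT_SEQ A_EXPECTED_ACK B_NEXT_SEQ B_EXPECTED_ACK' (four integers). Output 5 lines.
5049 200 200 5049
5049 357 357 5049
5087 357 357 5049
5201 357 357 5049
5328 357 357 5049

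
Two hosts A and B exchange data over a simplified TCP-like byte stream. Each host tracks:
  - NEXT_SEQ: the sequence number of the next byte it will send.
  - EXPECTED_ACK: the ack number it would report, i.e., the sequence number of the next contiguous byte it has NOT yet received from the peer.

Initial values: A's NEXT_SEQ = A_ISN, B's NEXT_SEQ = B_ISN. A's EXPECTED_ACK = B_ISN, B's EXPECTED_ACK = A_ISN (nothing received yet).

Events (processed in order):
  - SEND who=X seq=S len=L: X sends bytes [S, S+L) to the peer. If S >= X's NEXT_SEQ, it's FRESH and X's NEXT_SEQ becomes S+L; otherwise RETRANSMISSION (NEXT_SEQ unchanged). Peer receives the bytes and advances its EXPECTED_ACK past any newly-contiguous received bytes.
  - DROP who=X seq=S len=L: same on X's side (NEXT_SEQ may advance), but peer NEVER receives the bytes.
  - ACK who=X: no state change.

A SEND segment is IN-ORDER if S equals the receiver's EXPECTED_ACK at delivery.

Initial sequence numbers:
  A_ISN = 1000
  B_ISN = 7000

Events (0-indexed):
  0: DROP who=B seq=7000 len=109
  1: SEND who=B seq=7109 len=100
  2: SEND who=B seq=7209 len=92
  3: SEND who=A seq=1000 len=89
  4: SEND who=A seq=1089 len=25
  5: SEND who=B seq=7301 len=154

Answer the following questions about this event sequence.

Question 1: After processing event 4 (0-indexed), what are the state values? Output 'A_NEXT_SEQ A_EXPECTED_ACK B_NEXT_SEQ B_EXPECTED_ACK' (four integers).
After event 0: A_seq=1000 A_ack=7000 B_seq=7109 B_ack=1000
After event 1: A_seq=1000 A_ack=7000 B_seq=7209 B_ack=1000
After event 2: A_seq=1000 A_ack=7000 B_seq=7301 B_ack=1000
After event 3: A_seq=1089 A_ack=7000 B_seq=7301 B_ack=1089
After event 4: A_seq=1114 A_ack=7000 B_seq=7301 B_ack=1114

1114 7000 7301 1114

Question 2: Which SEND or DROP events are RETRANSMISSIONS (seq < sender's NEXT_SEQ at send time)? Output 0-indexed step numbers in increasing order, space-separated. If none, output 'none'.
Step 0: DROP seq=7000 -> fresh
Step 1: SEND seq=7109 -> fresh
Step 2: SEND seq=7209 -> fresh
Step 3: SEND seq=1000 -> fresh
Step 4: SEND seq=1089 -> fresh
Step 5: SEND seq=7301 -> fresh

Answer: none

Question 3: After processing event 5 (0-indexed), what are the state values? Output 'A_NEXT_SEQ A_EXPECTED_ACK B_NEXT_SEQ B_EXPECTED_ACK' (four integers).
After event 0: A_seq=1000 A_ack=7000 B_seq=7109 B_ack=1000
After event 1: A_seq=1000 A_ack=7000 B_seq=7209 B_ack=1000
After event 2: A_seq=1000 A_ack=7000 B_seq=7301 B_ack=1000
After event 3: A_seq=1089 A_ack=7000 B_seq=7301 B_ack=1089
After event 4: A_seq=1114 A_ack=7000 B_seq=7301 B_ack=1114
After event 5: A_seq=1114 A_ack=7000 B_seq=7455 B_ack=1114

1114 7000 7455 1114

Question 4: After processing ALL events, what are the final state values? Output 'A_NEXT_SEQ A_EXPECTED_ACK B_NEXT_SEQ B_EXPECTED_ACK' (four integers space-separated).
After event 0: A_seq=1000 A_ack=7000 B_seq=7109 B_ack=1000
After event 1: A_seq=1000 A_ack=7000 B_seq=7209 B_ack=1000
After event 2: A_seq=1000 A_ack=7000 B_seq=7301 B_ack=1000
After event 3: A_seq=1089 A_ack=7000 B_seq=7301 B_ack=1089
After event 4: A_seq=1114 A_ack=7000 B_seq=7301 B_ack=1114
After event 5: A_seq=1114 A_ack=7000 B_seq=7455 B_ack=1114

Answer: 1114 7000 7455 1114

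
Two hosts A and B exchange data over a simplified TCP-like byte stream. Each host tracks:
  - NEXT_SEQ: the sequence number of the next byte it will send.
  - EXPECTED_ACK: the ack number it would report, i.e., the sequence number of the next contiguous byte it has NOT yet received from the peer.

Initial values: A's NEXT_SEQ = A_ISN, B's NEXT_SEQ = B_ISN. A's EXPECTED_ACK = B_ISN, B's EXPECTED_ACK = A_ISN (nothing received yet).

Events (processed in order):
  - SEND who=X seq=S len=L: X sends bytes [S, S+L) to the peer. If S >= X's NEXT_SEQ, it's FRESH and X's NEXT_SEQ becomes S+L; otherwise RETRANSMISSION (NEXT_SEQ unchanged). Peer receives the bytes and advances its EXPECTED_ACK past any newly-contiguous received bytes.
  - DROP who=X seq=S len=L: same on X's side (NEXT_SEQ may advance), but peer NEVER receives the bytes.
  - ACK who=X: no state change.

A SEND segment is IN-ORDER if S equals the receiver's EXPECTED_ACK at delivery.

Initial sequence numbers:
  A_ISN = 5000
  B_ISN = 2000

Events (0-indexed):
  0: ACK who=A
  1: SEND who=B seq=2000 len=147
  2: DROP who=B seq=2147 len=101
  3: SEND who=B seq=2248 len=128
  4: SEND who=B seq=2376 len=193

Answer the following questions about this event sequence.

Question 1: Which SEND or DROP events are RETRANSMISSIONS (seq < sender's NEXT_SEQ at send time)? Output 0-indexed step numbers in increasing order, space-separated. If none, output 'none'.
Step 1: SEND seq=2000 -> fresh
Step 2: DROP seq=2147 -> fresh
Step 3: SEND seq=2248 -> fresh
Step 4: SEND seq=2376 -> fresh

Answer: none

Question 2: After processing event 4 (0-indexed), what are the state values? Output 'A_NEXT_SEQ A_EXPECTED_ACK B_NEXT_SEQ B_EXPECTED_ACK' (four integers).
After event 0: A_seq=5000 A_ack=2000 B_seq=2000 B_ack=5000
After event 1: A_seq=5000 A_ack=2147 B_seq=2147 B_ack=5000
After event 2: A_seq=5000 A_ack=2147 B_seq=2248 B_ack=5000
After event 3: A_seq=5000 A_ack=2147 B_seq=2376 B_ack=5000
After event 4: A_seq=5000 A_ack=2147 B_seq=2569 B_ack=5000

5000 2147 2569 5000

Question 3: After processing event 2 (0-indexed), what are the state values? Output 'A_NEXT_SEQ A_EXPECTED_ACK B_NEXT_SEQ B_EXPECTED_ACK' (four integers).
After event 0: A_seq=5000 A_ack=2000 B_seq=2000 B_ack=5000
After event 1: A_seq=5000 A_ack=2147 B_seq=2147 B_ack=5000
After event 2: A_seq=5000 A_ack=2147 B_seq=2248 B_ack=5000

5000 2147 2248 5000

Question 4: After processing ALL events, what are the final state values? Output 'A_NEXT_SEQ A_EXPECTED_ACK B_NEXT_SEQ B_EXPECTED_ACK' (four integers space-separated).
After event 0: A_seq=5000 A_ack=2000 B_seq=2000 B_ack=5000
After event 1: A_seq=5000 A_ack=2147 B_seq=2147 B_ack=5000
After event 2: A_seq=5000 A_ack=2147 B_seq=2248 B_ack=5000
After event 3: A_seq=5000 A_ack=2147 B_seq=2376 B_ack=5000
After event 4: A_seq=5000 A_ack=2147 B_seq=2569 B_ack=5000

Answer: 5000 2147 2569 5000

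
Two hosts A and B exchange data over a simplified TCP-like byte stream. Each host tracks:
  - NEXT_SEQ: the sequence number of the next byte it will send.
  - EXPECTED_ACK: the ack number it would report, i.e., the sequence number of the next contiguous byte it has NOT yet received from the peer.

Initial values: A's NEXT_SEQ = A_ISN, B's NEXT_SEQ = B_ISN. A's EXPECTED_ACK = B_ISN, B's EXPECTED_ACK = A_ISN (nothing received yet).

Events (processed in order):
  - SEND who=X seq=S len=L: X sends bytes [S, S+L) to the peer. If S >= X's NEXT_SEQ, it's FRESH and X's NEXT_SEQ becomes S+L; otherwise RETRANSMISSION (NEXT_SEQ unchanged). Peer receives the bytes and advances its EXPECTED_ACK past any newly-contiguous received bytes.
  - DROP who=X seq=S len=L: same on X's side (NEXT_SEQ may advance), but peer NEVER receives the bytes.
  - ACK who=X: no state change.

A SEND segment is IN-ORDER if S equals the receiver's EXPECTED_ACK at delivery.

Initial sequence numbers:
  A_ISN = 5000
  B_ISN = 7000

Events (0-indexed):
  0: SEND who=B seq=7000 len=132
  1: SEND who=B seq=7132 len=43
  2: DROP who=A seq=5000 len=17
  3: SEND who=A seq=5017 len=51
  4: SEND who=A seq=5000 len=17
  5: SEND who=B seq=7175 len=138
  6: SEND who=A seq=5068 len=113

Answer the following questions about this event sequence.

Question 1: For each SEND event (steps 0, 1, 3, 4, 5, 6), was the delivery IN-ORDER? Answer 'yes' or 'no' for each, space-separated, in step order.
Answer: yes yes no yes yes yes

Derivation:
Step 0: SEND seq=7000 -> in-order
Step 1: SEND seq=7132 -> in-order
Step 3: SEND seq=5017 -> out-of-order
Step 4: SEND seq=5000 -> in-order
Step 5: SEND seq=7175 -> in-order
Step 6: SEND seq=5068 -> in-order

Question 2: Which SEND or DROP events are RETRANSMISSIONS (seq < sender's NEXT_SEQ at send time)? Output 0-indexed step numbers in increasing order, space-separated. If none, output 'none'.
Step 0: SEND seq=7000 -> fresh
Step 1: SEND seq=7132 -> fresh
Step 2: DROP seq=5000 -> fresh
Step 3: SEND seq=5017 -> fresh
Step 4: SEND seq=5000 -> retransmit
Step 5: SEND seq=7175 -> fresh
Step 6: SEND seq=5068 -> fresh

Answer: 4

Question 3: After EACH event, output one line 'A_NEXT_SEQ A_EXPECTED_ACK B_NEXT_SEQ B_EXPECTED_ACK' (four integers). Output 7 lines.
5000 7132 7132 5000
5000 7175 7175 5000
5017 7175 7175 5000
5068 7175 7175 5000
5068 7175 7175 5068
5068 7313 7313 5068
5181 7313 7313 5181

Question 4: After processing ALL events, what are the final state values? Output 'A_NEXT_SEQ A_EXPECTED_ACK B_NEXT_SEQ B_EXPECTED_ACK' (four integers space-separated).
Answer: 5181 7313 7313 5181

Derivation:
After event 0: A_seq=5000 A_ack=7132 B_seq=7132 B_ack=5000
After event 1: A_seq=5000 A_ack=7175 B_seq=7175 B_ack=5000
After event 2: A_seq=5017 A_ack=7175 B_seq=7175 B_ack=5000
After event 3: A_seq=5068 A_ack=7175 B_seq=7175 B_ack=5000
After event 4: A_seq=5068 A_ack=7175 B_seq=7175 B_ack=5068
After event 5: A_seq=5068 A_ack=7313 B_seq=7313 B_ack=5068
After event 6: A_seq=5181 A_ack=7313 B_seq=7313 B_ack=5181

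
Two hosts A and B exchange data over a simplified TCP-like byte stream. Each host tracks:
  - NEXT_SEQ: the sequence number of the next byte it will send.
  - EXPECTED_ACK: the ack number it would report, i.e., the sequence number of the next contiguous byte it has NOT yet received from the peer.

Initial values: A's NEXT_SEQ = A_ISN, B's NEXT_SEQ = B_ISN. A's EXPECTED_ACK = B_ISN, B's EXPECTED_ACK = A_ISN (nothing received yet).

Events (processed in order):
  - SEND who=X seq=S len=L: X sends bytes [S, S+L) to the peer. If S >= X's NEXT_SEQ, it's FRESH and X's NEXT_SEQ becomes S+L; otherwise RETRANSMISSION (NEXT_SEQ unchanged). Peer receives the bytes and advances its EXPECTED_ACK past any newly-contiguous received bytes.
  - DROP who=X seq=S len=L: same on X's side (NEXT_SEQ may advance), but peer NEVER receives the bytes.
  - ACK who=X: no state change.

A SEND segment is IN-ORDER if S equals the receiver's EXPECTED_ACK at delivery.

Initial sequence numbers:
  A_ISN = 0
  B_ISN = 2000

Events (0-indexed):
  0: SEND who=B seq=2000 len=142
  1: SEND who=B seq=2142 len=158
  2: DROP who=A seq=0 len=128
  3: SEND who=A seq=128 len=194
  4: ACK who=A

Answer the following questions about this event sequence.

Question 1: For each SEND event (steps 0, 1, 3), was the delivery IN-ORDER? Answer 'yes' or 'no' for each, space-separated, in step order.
Answer: yes yes no

Derivation:
Step 0: SEND seq=2000 -> in-order
Step 1: SEND seq=2142 -> in-order
Step 3: SEND seq=128 -> out-of-order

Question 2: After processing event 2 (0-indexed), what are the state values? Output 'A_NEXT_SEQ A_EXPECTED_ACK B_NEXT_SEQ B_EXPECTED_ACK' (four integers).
After event 0: A_seq=0 A_ack=2142 B_seq=2142 B_ack=0
After event 1: A_seq=0 A_ack=2300 B_seq=2300 B_ack=0
After event 2: A_seq=128 A_ack=2300 B_seq=2300 B_ack=0

128 2300 2300 0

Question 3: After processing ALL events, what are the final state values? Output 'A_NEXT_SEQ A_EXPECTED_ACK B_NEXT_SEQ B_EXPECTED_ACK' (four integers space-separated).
After event 0: A_seq=0 A_ack=2142 B_seq=2142 B_ack=0
After event 1: A_seq=0 A_ack=2300 B_seq=2300 B_ack=0
After event 2: A_seq=128 A_ack=2300 B_seq=2300 B_ack=0
After event 3: A_seq=322 A_ack=2300 B_seq=2300 B_ack=0
After event 4: A_seq=322 A_ack=2300 B_seq=2300 B_ack=0

Answer: 322 2300 2300 0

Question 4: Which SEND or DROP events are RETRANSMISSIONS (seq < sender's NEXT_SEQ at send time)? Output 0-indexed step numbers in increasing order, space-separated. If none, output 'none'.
Step 0: SEND seq=2000 -> fresh
Step 1: SEND seq=2142 -> fresh
Step 2: DROP seq=0 -> fresh
Step 3: SEND seq=128 -> fresh

Answer: none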